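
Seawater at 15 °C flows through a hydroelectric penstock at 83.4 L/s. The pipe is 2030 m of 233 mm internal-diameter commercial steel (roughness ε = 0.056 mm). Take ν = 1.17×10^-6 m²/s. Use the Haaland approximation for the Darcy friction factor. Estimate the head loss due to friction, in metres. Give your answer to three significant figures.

h_f ≈ 27.1 m

V = 4Q/(πD²) = 4·0.0834/(π·0.233²) = 1.956 m/s
Re = VD/ν = 1.956·0.233/1.17×10^-6 = 3.90×10^5 → turbulent
ε/D = 0.056/233 = 2.40×10^-4
Haaland: f = 0.01597
h_f = f(L/D)V²/(2g) = 0.01597·(2030/0.233)·1.956²/(2·9.81) = 27.14 m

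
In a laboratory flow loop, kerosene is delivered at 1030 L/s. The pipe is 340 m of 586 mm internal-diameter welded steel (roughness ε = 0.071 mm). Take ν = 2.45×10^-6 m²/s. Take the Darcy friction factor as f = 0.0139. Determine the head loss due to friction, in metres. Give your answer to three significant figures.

h_f ≈ 6.00 m

V = 4Q/(πD²) = 4·1.03/(π·0.586²) = 3.819 m/s
h_f = f(L/D)V²/(2g) = 0.01390·(340/0.586)·3.819²/(2·9.81) = 5.995 m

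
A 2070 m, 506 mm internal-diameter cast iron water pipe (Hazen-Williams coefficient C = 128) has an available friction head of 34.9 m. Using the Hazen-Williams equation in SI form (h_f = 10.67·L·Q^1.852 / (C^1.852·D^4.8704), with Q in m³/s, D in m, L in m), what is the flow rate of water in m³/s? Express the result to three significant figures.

Rearranging: Q = [h_f·C^1.852·D^4.8704 / (10.67·L)]^(1/1.852)
Q = [34.9·128^1.852·0.506^4.8704 / (10.67·2070)]^0.540 = 0.6555 m³/s

Q ≈ 0.656 m³/s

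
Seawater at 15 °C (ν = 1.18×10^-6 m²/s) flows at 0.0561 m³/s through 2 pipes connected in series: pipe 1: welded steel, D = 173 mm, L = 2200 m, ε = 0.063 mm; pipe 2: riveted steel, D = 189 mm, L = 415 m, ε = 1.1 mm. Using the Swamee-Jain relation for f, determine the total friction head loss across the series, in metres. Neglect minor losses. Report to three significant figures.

Pipe 1: V = 2.387 m/s, Re = 3.50×10^5, ε/D = 3.64×10^-4, f = 0.01728, h_1 = f(L/D)V²/2g = 63.80 m
Pipe 2: V = 2.000 m/s, Re = 3.20×10^5, ε/D = 0.00582, f = 0.03221, h_2 = f(L/D)V²/2g = 14.41 m
Series → Q common, losses add: H = Σh = 78.21 m

H ≈ 78.2 m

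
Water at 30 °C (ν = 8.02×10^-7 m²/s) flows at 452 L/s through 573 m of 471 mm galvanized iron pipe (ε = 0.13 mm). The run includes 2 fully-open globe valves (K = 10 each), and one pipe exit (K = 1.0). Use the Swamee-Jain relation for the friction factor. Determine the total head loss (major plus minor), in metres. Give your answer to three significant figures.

V = 4Q/(πD²) = 2.594 m/s; V²/2g = 0.3430 m
Re = 1.52×10^6, ε/D = 2.76×10^-4 → f = 0.01528 (Swamee-Jain)
Major: h_f = f(L/D)·V²/2g = 0.01528·1217·0.3430 = 6.377 m
Minor: ΣK = 21.0; h_m = ΣK·V²/2g = 7.203 m
Total H_L = 6.377 + 7.203 = 13.58 m

H_L ≈ 13.6 m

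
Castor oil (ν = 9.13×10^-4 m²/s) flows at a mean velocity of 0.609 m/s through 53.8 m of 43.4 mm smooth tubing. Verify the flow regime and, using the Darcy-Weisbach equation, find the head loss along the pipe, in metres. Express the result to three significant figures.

Re = VD/ν = 0.609·0.04340/9.13×10^-4 = 28.9 → laminar (Re < 2300)
f = 64/Re = 2.211
h_f = f(L/D)V²/(2g) = 2.211·(53.8/0.04340)·0.609²/(2·9.81) = 51.81 m

h_f ≈ 51.8 m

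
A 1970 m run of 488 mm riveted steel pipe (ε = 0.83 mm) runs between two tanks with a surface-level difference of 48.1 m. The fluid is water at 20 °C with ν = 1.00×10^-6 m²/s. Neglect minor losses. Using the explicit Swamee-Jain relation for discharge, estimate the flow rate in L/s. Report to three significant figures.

Q ≈ 602 L/s

Swamee-Jain (Type II): Q = -0.965·√(gD⁵h_f/L)·ln[ε/(3.7D) + √(3.17ν²L/(gD³h_f))]
√(gD⁵h_f/L) = √(9.81·0.488⁵·48.1/1970) = 0.08142
ε/(3.7D) = 4.60×10^-4; √(3.17ν²L/(gD³h_f)) = 1.07×10^-5
Q = -0.965·0.08142·ln(4.704×10^-4) = 0.6020 m³/s
Check: V = 3.22 m/s, Re = 1.57×10^6, f = 0.02263, h_f = 48.2 m ≈ 48.1 m ✓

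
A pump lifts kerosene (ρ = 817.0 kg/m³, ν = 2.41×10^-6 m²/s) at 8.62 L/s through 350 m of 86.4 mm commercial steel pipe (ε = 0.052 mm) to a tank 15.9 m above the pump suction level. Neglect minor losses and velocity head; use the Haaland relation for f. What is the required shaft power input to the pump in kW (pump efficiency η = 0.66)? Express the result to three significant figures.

V = 4Q/(πD²) = 1.470 m/s; Re = 5.27×10^4; ε/D = 6.02×10^-4; f = 0.02238
h_f = f(L/D)V²/2g = 9.987 m
Total head H = z + h_f = 15.9 + 9.987 = 25.89 m
P_hyd = ρgQH = 817.0·9.81·0.00862·25.89 = 1.788 kW
P_shaft = P_hyd/η = 1.788/0.66 = 2.710 kW

P_shaft ≈ 2.71 kW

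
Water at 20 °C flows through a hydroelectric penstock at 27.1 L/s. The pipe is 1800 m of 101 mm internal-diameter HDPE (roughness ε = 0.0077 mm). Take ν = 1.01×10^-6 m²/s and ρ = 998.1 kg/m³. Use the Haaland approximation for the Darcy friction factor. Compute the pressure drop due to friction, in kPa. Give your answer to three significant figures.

V = 4Q/(πD²) = 4·0.0271/(π·0.101²) = 3.382 m/s
Re = VD/ν = 3.382·0.101/1.01×10^-6 = 3.38×10^5 → turbulent
ε/D = 0.0077/101 = 7.62×10^-5
Haaland: f = 0.01475
h_f = f(L/D)V²/(2g) = 0.01475·(1800/0.101)·3.382²/(2·9.81) = 153.3 m
Δp = ρg·h_f = 998.1·9.81·153.3 = 1501 kPa

Δp ≈ 1500 kPa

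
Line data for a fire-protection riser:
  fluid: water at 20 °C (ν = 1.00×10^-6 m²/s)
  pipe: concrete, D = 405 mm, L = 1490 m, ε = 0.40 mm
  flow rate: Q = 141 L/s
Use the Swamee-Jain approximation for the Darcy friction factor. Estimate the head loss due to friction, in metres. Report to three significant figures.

V = 4Q/(πD²) = 4·0.141/(π·0.405²) = 1.095 m/s
Re = VD/ν = 1.095·0.405/1.00×10^-6 = 4.43×10^5 → turbulent
ε/D = 0.40/405 = 9.88×10^-4
Swamee-Jain: f = 0.02038
h_f = f(L/D)V²/(2g) = 0.02038·(1490/0.405)·1.095²/(2·9.81) = 4.578 m

h_f ≈ 4.58 m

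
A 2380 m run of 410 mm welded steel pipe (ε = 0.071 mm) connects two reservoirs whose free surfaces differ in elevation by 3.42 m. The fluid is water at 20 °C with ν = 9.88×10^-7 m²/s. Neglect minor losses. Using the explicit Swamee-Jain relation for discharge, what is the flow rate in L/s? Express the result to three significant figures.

Swamee-Jain (Type II): Q = -0.965·√(gD⁵h_f/L)·ln[ε/(3.7D) + √(3.17ν²L/(gD³h_f))]
√(gD⁵h_f/L) = √(9.81·0.410⁵·3.42/2380) = 0.01278
ε/(3.7D) = 4.68×10^-5; √(3.17ν²L/(gD³h_f)) = 5.64×10^-5
Q = -0.965·0.01278·ln(1.032×10^-4) = 0.1132 m³/s
Check: V = 0.857 m/s, Re = 3.56×10^5, f = 0.01578, h_f = 3.43 m ≈ 3.42 m ✓

Q ≈ 113 L/s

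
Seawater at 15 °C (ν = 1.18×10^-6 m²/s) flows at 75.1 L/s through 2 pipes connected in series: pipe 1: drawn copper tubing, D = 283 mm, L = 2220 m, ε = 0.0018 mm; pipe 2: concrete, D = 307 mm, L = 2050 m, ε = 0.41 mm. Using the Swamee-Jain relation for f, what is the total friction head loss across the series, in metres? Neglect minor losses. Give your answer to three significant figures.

H ≈ 16.1 m

Pipe 1: V = 1.194 m/s, Re = 2.86×10^5, ε/D = 6.36×10^-6, f = 0.01457, h_1 = f(L/D)V²/2g = 8.306 m
Pipe 2: V = 1.015 m/s, Re = 2.64×10^5, ε/D = 0.00134, f = 0.02215, h_2 = f(L/D)V²/2g = 7.759 m
Series → Q common, losses add: H = Σh = 16.06 m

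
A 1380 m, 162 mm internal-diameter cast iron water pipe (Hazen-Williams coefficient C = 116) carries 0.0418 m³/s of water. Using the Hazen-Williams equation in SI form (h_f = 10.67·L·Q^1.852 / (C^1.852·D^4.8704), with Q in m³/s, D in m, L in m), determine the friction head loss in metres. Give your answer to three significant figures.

h_f ≈ 43.8 m

h_f = 10.67·1380·0.0418^1.852 / (116^1.852·0.162^4.8704) = 43.76 m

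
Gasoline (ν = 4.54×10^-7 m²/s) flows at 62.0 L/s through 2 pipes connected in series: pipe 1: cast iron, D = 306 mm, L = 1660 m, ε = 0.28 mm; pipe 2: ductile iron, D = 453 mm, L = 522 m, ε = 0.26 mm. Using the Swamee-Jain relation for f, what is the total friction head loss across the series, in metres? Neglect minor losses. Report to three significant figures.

Pipe 1: V = 0.8431 m/s, Re = 5.68×10^5, ε/D = 9.15×10^-4, f = 0.01990, h_1 = f(L/D)V²/2g = 3.910 m
Pipe 2: V = 0.3847 m/s, Re = 3.84×10^5, ε/D = 5.74×10^-4, f = 0.01847, h_2 = f(L/D)V²/2g = 0.1605 m
Series → Q common, losses add: H = Σh = 4.071 m

H ≈ 4.07 m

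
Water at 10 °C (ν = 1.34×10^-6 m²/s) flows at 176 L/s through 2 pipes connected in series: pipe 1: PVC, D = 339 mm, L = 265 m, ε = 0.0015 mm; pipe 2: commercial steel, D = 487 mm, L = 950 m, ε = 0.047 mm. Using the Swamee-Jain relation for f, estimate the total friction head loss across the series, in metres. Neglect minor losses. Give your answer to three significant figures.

Pipe 1: V = 1.950 m/s, Re = 4.93×10^5, ε/D = 4.42×10^-6, f = 0.01319, h_1 = f(L/D)V²/2g = 1.999 m
Pipe 2: V = 0.9449 m/s, Re = 3.43×10^5, ε/D = 9.65×10^-5, f = 0.01512, h_2 = f(L/D)V²/2g = 1.342 m
Series → Q common, losses add: H = Σh = 3.341 m

H ≈ 3.34 m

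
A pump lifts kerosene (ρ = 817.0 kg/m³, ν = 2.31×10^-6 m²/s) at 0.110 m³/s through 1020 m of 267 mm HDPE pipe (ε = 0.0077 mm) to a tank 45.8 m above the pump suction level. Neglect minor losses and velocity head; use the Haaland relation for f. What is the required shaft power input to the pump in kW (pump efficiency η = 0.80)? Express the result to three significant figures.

P_shaft ≈ 63.2 kW

V = 4Q/(πD²) = 1.965 m/s; Re = 2.27×10^5; ε/D = 2.88×10^-5; f = 0.01532
h_f = f(L/D)V²/2g = 11.52 m
Total head H = z + h_f = 45.8 + 11.52 = 57.32 m
P_hyd = ρgQH = 817.0·9.81·0.110·57.32 = 50.53 kW
P_shaft = P_hyd/η = 50.53/0.80 = 63.17 kW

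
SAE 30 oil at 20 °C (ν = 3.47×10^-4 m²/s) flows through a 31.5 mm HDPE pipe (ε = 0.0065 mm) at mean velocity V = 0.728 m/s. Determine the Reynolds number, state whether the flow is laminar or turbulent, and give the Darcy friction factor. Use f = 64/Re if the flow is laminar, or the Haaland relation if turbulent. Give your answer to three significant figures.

Re ≈ 66.1; laminar; f = 64/Re ≈ 0.968

Re = VD/ν = 0.7280·0.0315/3.47×10^-4 = 66.1
Re < 2300 → laminar → f = 64/Re = 0.9684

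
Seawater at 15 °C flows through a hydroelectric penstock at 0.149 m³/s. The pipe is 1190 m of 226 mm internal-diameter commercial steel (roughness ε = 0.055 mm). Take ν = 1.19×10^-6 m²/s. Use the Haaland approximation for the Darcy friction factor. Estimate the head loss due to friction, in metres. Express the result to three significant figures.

h_f ≈ 56.8 m

V = 4Q/(πD²) = 4·0.149/(π·0.226²) = 3.714 m/s
Re = VD/ν = 3.714·0.226/1.19×10^-6 = 7.05×10^5 → turbulent
ε/D = 0.055/226 = 2.43×10^-4
Haaland: f = 0.01533
h_f = f(L/D)V²/(2g) = 0.01533·(1190/0.226)·3.714²/(2·9.81) = 56.76 m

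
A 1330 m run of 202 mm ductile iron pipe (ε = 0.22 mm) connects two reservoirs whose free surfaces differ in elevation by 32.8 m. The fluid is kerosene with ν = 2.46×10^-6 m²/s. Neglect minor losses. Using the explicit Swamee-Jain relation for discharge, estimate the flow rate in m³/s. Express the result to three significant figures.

Swamee-Jain (Type II): Q = -0.965·√(gD⁵h_f/L)·ln[ε/(3.7D) + √(3.17ν²L/(gD³h_f))]
√(gD⁵h_f/L) = √(9.81·0.202⁵·32.8/1330) = 0.009020
ε/(3.7D) = 2.94×10^-4; √(3.17ν²L/(gD³h_f)) = 9.81×10^-5
Q = -0.965·0.009020·ln(3.924×10^-4) = 0.06827 m³/s
Check: V = 2.13 m/s, Re = 1.75×10^5, f = 0.02171, h_f = 33.1 m ≈ 32.8 m ✓

Q ≈ 0.0683 m³/s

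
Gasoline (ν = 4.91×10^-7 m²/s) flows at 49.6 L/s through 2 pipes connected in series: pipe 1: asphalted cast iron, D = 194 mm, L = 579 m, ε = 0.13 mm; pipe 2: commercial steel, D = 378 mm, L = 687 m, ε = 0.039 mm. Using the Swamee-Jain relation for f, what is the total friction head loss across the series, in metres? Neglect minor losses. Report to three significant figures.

Pipe 1: V = 1.678 m/s, Re = 6.63×10^5, ε/D = 6.70×10^-4, f = 0.01857, h_1 = f(L/D)V²/2g = 7.953 m
Pipe 2: V = 0.4420 m/s, Re = 3.40×10^5, ε/D = 1.03×10^-4, f = 0.01521, h_2 = f(L/D)V²/2g = 0.2752 m
Series → Q common, losses add: H = Σh = 8.229 m

H ≈ 8.23 m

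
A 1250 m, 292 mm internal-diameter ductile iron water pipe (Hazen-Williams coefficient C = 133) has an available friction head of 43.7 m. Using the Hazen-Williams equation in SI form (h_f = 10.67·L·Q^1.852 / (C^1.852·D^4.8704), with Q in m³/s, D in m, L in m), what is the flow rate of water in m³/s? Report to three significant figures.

Q ≈ 0.238 m³/s

Rearranging: Q = [h_f·C^1.852·D^4.8704 / (10.67·L)]^(1/1.852)
Q = [43.7·133^1.852·0.292^4.8704 / (10.67·1250)]^0.540 = 0.2379 m³/s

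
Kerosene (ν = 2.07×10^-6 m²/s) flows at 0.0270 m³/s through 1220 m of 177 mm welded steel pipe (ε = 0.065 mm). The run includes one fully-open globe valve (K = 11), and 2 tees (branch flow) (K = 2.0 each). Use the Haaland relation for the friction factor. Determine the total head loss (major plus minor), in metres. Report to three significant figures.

V = 4Q/(πD²) = 1.097 m/s; V²/2g = 0.06137 m
Re = 9.38×10^4, ε/D = 3.67×10^-4 → f = 0.01968 (Haaland)
Major: h_f = f(L/D)·V²/2g = 0.01968·6893·0.06137 = 8.324 m
Minor: ΣK = 15.0; h_m = ΣK·V²/2g = 0.9205 m
Total H_L = 8.324 + 0.9205 = 9.244 m

H_L ≈ 9.24 m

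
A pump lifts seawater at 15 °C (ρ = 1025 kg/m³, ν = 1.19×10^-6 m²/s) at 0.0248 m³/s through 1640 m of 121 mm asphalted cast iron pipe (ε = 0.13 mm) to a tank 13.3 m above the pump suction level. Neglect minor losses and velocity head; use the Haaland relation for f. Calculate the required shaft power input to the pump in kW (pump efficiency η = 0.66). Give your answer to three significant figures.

P_shaft ≈ 30.7 kW

V = 4Q/(πD²) = 2.157 m/s; Re = 2.19×10^5; ε/D = 0.00107; f = 0.02111
h_f = f(L/D)V²/2g = 67.82 m
Total head H = z + h_f = 13.3 + 67.82 = 81.12 m
P_hyd = ρgQH = 1025·9.81·0.0248·81.12 = 20.23 kW
P_shaft = P_hyd/η = 20.23/0.66 = 30.65 kW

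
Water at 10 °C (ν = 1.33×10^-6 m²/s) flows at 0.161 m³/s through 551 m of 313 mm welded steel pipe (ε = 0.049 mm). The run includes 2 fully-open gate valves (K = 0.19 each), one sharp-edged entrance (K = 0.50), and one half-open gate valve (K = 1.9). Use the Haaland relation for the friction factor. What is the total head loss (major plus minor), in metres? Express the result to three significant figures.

H_L ≈ 6.47 m

V = 4Q/(πD²) = 2.092 m/s; V²/2g = 0.2231 m
Re = 4.92×10^5, ε/D = 1.57×10^-4 → f = 0.01489 (Haaland)
Major: h_f = f(L/D)·V²/2g = 0.01489·1760·0.2231 = 5.849 m
Minor: ΣK = 2.78; h_m = ΣK·V²/2g = 0.6204 m
Total H_L = 5.849 + 0.6204 = 6.469 m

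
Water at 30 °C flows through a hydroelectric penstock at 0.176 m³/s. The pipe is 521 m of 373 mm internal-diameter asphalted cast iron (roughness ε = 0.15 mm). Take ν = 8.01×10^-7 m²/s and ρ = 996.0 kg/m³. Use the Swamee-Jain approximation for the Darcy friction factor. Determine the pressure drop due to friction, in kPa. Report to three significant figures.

V = 4Q/(πD²) = 4·0.176/(π·0.373²) = 1.611 m/s
Re = VD/ν = 1.611·0.373/8.01×10^-7 = 7.50×10^5 → turbulent
ε/D = 0.15/373 = 4.02×10^-4
Swamee-Jain: f = 0.01679
h_f = f(L/D)V²/(2g) = 0.01679·(521/0.373)·1.611²/(2·9.81) = 3.100 m
Δp = ρg·h_f = 996.0·9.81·3.100 = 30.29 kPa

Δp ≈ 30.3 kPa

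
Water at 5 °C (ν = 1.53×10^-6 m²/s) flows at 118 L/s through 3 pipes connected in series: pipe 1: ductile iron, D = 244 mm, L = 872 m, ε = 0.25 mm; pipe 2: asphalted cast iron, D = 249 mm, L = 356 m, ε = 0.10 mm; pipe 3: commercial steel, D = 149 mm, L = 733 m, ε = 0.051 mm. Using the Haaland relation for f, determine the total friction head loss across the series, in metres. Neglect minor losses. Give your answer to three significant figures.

Pipe 1: V = 2.524 m/s, Re = 4.02×10^5, ε/D = 0.00102, f = 0.02042, h_1 = f(L/D)V²/2g = 23.69 m
Pipe 2: V = 2.423 m/s, Re = 3.94×10^5, ε/D = 4.02×10^-4, f = 0.01715, h_2 = f(L/D)V²/2g = 7.339 m
Pipe 3: V = 6.767 m/s, Re = 6.59×10^5, ε/D = 3.42×10^-4, f = 0.01624, h_3 = f(L/D)V²/2g = 186.5 m
Series → Q common, losses add: H = Σh = 217.6 m

H ≈ 218 m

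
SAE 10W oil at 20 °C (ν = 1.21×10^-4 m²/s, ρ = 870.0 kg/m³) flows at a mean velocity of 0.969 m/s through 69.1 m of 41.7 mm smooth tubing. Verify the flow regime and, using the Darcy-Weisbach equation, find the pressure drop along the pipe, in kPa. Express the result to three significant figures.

Δp ≈ 130 kPa

Re = VD/ν = 0.969·0.04170/1.21×10^-4 = 334 → laminar (Re < 2300)
f = 64/Re = 0.1916
h_f = f(L/D)V²/(2g) = 0.1916·(69.1/0.04170)·0.969²/(2·9.81) = 15.20 m
Δp = ρg·h_f = 870.0·9.81·15.20 = 129.7 kPa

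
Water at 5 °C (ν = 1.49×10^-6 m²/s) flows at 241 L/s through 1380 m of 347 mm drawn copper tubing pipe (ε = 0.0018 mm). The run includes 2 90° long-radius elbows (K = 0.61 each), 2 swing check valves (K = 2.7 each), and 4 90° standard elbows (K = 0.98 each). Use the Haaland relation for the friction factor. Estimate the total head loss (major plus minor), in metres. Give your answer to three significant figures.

H_L ≈ 20.3 m

V = 4Q/(πD²) = 2.548 m/s; V²/2g = 0.3310 m
Re = 5.93×10^5, ε/D = 5.19×10^-6 → f = 0.01274 (Haaland)
Major: h_f = f(L/D)·V²/2g = 0.01274·3977·0.3310 = 16.77 m
Minor: ΣK = 10.5; h_m = ΣK·V²/2g = 3.489 m
Total H_L = 16.77 + 3.489 = 20.25 m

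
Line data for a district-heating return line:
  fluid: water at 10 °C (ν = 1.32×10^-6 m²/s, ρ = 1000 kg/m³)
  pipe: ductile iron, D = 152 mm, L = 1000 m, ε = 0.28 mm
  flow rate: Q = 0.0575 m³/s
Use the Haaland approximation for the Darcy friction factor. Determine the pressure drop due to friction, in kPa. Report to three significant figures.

V = 4Q/(πD²) = 4·0.0575/(π·0.152²) = 3.169 m/s
Re = VD/ν = 3.169·0.152/1.32×10^-6 = 3.65×10^5 → turbulent
ε/D = 0.28/152 = 0.00184
Haaland: f = 0.02343
h_f = f(L/D)V²/(2g) = 0.02343·(1000/0.152)·3.169²/(2·9.81) = 78.88 m
Δp = ρg·h_f = 1000·9.81·78.88 = 773.8 kPa

Δp ≈ 774 kPa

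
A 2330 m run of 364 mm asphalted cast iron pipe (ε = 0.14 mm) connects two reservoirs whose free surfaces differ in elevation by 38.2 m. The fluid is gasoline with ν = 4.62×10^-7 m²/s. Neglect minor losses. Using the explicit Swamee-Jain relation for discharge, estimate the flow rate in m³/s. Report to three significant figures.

Q ≈ 0.281 m³/s

Swamee-Jain (Type II): Q = -0.965·√(gD⁵h_f/L)·ln[ε/(3.7D) + √(3.17ν²L/(gD³h_f))]
√(gD⁵h_f/L) = √(9.81·0.364⁵·38.2/2330) = 0.03206
ε/(3.7D) = 1.04×10^-4; √(3.17ν²L/(gD³h_f)) = 9.34×10^-6
Q = -0.965·0.03206·ln(1.133×10^-4) = 0.2811 m³/s
Check: V = 2.70 m/s, Re = 2.13×10^6, f = 0.01613, h_f = 38.4 m ≈ 38.2 m ✓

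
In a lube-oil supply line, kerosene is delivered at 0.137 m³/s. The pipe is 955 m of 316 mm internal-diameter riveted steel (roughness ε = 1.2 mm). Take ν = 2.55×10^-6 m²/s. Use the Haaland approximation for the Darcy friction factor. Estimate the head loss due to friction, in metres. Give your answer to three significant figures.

h_f ≈ 13.4 m

V = 4Q/(πD²) = 4·0.137/(π·0.316²) = 1.747 m/s
Re = VD/ν = 1.747·0.316/2.55×10^-6 = 2.16×10^5 → turbulent
ε/D = 1.2/316 = 0.00380
Haaland: f = 0.02852
h_f = f(L/D)V²/(2g) = 0.02852·(955/0.316)·1.747²/(2·9.81) = 13.41 m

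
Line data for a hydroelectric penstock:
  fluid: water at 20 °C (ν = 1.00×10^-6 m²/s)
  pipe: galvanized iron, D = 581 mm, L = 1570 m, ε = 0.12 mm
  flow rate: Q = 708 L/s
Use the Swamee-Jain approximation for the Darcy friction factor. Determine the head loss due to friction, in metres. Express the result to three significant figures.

h_f ≈ 14.3 m

V = 4Q/(πD²) = 4·0.708/(π·0.581²) = 2.670 m/s
Re = VD/ν = 2.670·0.581/1.00×10^-6 = 1.55×10^6 → turbulent
ε/D = 0.12/581 = 2.07×10^-4
Swamee-Jain: f = 0.01453
h_f = f(L/D)V²/(2g) = 0.01453·(1570/0.581)·2.670²/(2·9.81) = 14.28 m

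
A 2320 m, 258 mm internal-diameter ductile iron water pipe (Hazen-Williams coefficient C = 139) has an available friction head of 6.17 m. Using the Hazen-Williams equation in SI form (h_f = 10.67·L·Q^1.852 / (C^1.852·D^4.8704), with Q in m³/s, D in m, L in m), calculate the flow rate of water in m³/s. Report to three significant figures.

Rearranging: Q = [h_f·C^1.852·D^4.8704 / (10.67·L)]^(1/1.852)
Q = [6.17·139^1.852·0.258^4.8704 / (10.67·2320)]^0.540 = 0.04467 m³/s

Q ≈ 0.0447 m³/s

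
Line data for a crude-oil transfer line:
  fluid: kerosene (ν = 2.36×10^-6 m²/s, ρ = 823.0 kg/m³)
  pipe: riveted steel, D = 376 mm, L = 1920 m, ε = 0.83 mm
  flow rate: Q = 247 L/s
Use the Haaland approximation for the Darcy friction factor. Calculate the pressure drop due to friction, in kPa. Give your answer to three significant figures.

Δp ≈ 255 kPa

V = 4Q/(πD²) = 4·0.247/(π·0.376²) = 2.224 m/s
Re = VD/ν = 2.224·0.376/2.36×10^-6 = 3.54×10^5 → turbulent
ε/D = 0.83/376 = 0.00221
Haaland: f = 0.02452
h_f = f(L/D)V²/(2g) = 0.02452·(1920/0.376)·2.224²/(2·9.81) = 31.58 m
Δp = ρg·h_f = 823.0·9.81·31.58 = 254.9 kPa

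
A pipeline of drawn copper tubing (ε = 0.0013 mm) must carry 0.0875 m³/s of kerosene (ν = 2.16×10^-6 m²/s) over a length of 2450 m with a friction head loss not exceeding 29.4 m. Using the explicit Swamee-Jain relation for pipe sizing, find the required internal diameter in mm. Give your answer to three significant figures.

Swamee-Jain (Type III): D = 0.66·[ε^1.25·(LQ²/(gh_f))^4.75 + ν·Q^9.4·(L/(gh_f))^5.2]^0.04
LQ²/(gh_f) = 0.06504; L/(gh_f) = 8.495
Term 1 = ε^1.25·(…)^4.75 = 1.01×10^-13; Term 2 = ν·Q^9.4·(…)^5.2 = 1.66×10^-11
D = 0.66·(1.01×10^-13 + 1.66×10^-11)^0.04 = 0.2446 m = 245 mm
Check: V = 1.86 m/s, Re = 2.11×10^5, f = 0.01542, h_f = 27.3 m ≈ 29.4 m ✓

D ≈ 245 mm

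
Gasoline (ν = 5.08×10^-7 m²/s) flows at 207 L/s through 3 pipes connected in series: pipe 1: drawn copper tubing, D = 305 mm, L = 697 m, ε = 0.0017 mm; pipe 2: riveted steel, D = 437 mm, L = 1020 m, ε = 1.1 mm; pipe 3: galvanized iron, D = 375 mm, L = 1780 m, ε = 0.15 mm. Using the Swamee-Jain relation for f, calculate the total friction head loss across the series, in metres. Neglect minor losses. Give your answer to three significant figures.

Pipe 1: V = 2.833 m/s, Re = 1.70×10^6, ε/D = 5.57×10^-6, f = 0.01083, h_1 = f(L/D)V²/2g = 10.12 m
Pipe 2: V = 1.380 m/s, Re = 1.19×10^6, ε/D = 0.00252, f = 0.02512, h_2 = f(L/D)V²/2g = 5.691 m
Pipe 3: V = 1.874 m/s, Re = 1.38×10^6, ε/D = 4.00×10^-4, f = 0.01642, h_3 = f(L/D)V²/2g = 13.95 m
Series → Q common, losses add: H = Σh = 29.77 m

H ≈ 29.8 m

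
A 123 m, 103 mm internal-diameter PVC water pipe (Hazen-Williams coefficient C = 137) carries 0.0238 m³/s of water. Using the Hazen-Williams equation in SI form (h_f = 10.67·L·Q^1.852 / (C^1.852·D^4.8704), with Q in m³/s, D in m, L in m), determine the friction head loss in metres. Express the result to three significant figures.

h_f = 10.67·123·0.0238^1.852 / (137^1.852·0.103^4.8704) = 9.166 m

h_f ≈ 9.17 m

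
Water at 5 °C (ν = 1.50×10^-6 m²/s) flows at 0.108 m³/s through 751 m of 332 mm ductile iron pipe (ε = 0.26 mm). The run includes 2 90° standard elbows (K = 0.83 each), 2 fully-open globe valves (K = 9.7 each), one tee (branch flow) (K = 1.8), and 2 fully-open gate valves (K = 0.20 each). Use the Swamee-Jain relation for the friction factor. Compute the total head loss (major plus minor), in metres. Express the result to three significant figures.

V = 4Q/(πD²) = 1.248 m/s; V²/2g = 0.07933 m
Re = 2.76×10^5, ε/D = 7.83×10^-4 → f = 0.01988 (Swamee-Jain)
Major: h_f = f(L/D)·V²/2g = 0.01988·2262·0.07933 = 3.568 m
Minor: ΣK = 23.3; h_m = ΣK·V²/2g = 1.845 m
Total H_L = 3.568 + 1.845 = 5.413 m

H_L ≈ 5.41 m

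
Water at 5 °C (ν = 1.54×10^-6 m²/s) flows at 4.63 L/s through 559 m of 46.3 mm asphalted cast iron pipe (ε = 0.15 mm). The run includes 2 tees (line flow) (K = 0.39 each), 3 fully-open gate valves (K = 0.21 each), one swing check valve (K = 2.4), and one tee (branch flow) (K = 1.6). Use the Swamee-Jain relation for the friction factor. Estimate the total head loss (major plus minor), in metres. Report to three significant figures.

H_L ≈ 135 m

V = 4Q/(πD²) = 2.750 m/s; V²/2g = 0.3854 m
Re = 8.27×10^4, ε/D = 0.00324 → f = 0.02849 (Swamee-Jain)
Major: h_f = f(L/D)·V²/2g = 0.02849·12073·0.3854 = 132.6 m
Minor: ΣK = 5.41; h_m = ΣK·V²/2g = 2.085 m
Total H_L = 132.6 + 2.085 = 134.7 m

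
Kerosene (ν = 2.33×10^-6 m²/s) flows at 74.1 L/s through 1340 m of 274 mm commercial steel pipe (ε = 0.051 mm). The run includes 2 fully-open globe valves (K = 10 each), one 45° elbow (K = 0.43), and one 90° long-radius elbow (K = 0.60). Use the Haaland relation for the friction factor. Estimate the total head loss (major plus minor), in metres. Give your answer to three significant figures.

V = 4Q/(πD²) = 1.257 m/s; V²/2g = 0.08049 m
Re = 1.48×10^5, ε/D = 1.86×10^-4 → f = 0.01753 (Haaland)
Major: h_f = f(L/D)·V²/2g = 0.01753·4891·0.08049 = 6.900 m
Minor: ΣK = 21.0; h_m = ΣK·V²/2g = 1.693 m
Total H_L = 6.900 + 1.693 = 8.592 m

H_L ≈ 8.59 m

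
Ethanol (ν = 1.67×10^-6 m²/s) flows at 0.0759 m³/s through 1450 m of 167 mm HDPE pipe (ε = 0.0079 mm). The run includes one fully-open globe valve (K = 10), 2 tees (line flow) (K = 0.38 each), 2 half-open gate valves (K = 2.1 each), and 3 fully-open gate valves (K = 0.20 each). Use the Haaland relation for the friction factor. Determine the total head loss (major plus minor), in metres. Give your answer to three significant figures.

V = 4Q/(πD²) = 3.465 m/s; V²/2g = 0.6120 m
Re = 3.47×10^5, ε/D = 4.73×10^-5 → f = 0.01442 (Haaland)
Major: h_f = f(L/D)·V²/2g = 0.01442·8683·0.6120 = 76.61 m
Minor: ΣK = 15.6; h_m = ΣK·V²/2g = 9.522 m
Total H_L = 76.61 + 9.522 = 86.13 m

H_L ≈ 86.1 m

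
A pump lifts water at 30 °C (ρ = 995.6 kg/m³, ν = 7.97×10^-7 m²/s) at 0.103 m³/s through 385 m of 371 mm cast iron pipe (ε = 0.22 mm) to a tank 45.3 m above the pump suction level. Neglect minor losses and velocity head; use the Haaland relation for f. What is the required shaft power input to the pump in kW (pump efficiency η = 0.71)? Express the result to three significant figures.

V = 4Q/(πD²) = 0.9528 m/s; Re = 4.44×10^5; ε/D = 5.93×10^-4; f = 0.01823
h_f = f(L/D)V²/2g = 0.8755 m
Total head H = z + h_f = 45.3 + 0.8755 = 46.18 m
P_hyd = ρgQH = 995.6·9.81·0.103·46.18 = 46.45 kW
P_shaft = P_hyd/η = 46.45/0.71 = 65.43 kW

P_shaft ≈ 65.4 kW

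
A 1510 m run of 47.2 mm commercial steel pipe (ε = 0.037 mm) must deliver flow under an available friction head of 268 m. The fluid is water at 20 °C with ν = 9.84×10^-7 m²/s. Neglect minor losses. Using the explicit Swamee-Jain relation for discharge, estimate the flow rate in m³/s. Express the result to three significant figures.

Swamee-Jain (Type II): Q = -0.965·√(gD⁵h_f/L)·ln[ε/(3.7D) + √(3.17ν²L/(gD³h_f))]
√(gD⁵h_f/L) = √(9.81·0.0472⁵·268/1510) = 6.387×10^-4
ε/(3.7D) = 2.12×10^-4; √(3.17ν²L/(gD³h_f)) = 1.29×10^-4
Q = -0.965·6.387×10^-4·ln(3.413×10^-4) = 0.004920 m³/s
Check: V = 2.81 m/s, Re = 1.35×10^5, f = 0.02094, h_f = 270 m ≈ 268 m ✓

Q ≈ 0.00492 m³/s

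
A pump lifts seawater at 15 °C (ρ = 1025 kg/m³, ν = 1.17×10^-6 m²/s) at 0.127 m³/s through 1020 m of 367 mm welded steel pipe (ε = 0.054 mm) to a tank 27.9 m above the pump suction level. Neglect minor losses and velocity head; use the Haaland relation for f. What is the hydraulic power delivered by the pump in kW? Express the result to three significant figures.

P_hyd ≈ 39.6 kW

V = 4Q/(πD²) = 1.201 m/s; Re = 3.77×10^5; ε/D = 1.47×10^-4; f = 0.01522
h_f = f(L/D)V²/2g = 3.107 m
Total head H = z + h_f = 27.9 + 3.107 = 31.01 m
P_hyd = ρgQH = 1025·9.81·0.127·31.01 = 39.60 kW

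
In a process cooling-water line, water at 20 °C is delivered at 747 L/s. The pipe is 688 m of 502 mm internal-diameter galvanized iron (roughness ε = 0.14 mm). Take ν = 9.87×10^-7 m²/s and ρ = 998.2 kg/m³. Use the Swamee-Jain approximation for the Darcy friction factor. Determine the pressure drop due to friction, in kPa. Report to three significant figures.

V = 4Q/(πD²) = 4·0.747/(π·0.502²) = 3.774 m/s
Re = VD/ν = 3.774·0.502/9.87×10^-7 = 1.92×10^6 → turbulent
ε/D = 0.14/502 = 2.79×10^-4
Swamee-Jain: f = 0.01520
h_f = f(L/D)V²/(2g) = 0.01520·(688/0.502)·3.774²/(2·9.81) = 15.13 m
Δp = ρg·h_f = 998.2·9.81·15.13 = 148.1 kPa

Δp ≈ 148 kPa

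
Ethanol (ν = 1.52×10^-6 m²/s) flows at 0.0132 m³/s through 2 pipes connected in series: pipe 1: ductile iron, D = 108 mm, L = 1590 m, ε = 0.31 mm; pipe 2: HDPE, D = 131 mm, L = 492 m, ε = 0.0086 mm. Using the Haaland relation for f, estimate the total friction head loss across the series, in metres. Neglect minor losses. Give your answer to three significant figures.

Pipe 1: V = 1.441 m/s, Re = 1.02×10^5, ε/D = 0.00287, f = 0.02707, h_1 = f(L/D)V²/2g = 42.18 m
Pipe 2: V = 0.9794 m/s, Re = 8.44×10^4, ε/D = 6.56×10^-5, f = 0.01872, h_2 = f(L/D)V²/2g = 3.438 m
Series → Q common, losses add: H = Σh = 45.61 m

H ≈ 45.6 m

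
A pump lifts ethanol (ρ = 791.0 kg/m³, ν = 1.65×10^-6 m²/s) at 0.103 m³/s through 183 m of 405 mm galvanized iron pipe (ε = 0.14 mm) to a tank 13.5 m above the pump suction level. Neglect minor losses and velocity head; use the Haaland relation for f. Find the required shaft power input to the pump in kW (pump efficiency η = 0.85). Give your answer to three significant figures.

V = 4Q/(πD²) = 0.7995 m/s; Re = 1.96×10^5; ε/D = 3.46×10^-4; f = 0.01782
h_f = f(L/D)V²/2g = 0.2623 m
Total head H = z + h_f = 13.5 + 0.2623 = 13.76 m
P_hyd = ρgQH = 791.0·9.81·0.103·13.76 = 11.00 kW
P_shaft = P_hyd/η = 11.00/0.85 = 12.94 kW

P_shaft ≈ 12.9 kW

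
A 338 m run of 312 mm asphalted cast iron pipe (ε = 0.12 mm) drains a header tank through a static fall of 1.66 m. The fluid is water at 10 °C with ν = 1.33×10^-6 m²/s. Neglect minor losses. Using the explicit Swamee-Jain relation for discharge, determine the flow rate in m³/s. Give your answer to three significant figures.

Swamee-Jain (Type II): Q = -0.965·√(gD⁵h_f/L)·ln[ε/(3.7D) + √(3.17ν²L/(gD³h_f))]
√(gD⁵h_f/L) = √(9.81·0.312⁵·1.66/338) = 0.01193
ε/(3.7D) = 1.04×10^-4; √(3.17ν²L/(gD³h_f)) = 6.19×10^-5
Q = -0.965·0.01193·ln(1.659×10^-4) = 0.1002 m³/s
Check: V = 1.31 m/s, Re = 3.08×10^5, f = 0.01759, h_f = 1.67 m ≈ 1.66 m ✓

Q ≈ 0.100 m³/s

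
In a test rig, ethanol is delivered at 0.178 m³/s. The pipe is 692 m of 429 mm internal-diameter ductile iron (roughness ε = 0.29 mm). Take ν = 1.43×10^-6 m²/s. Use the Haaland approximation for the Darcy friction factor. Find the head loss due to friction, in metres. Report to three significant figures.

V = 4Q/(πD²) = 4·0.178/(π·0.429²) = 1.231 m/s
Re = VD/ν = 1.231·0.429/1.43×10^-6 = 3.69×10^5 → turbulent
ε/D = 0.29/429 = 6.76×10^-4
Haaland: f = 0.01884
h_f = f(L/D)V²/(2g) = 0.01884·(692/0.429)·1.231²/(2·9.81) = 2.348 m

h_f ≈ 2.35 m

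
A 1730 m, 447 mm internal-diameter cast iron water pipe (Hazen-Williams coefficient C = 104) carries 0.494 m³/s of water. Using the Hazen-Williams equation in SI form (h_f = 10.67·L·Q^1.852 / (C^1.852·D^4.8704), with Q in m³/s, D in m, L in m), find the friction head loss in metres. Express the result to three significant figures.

h_f ≈ 46.4 m

h_f = 10.67·1730·0.494^1.852 / (104^1.852·0.447^4.8704) = 46.41 m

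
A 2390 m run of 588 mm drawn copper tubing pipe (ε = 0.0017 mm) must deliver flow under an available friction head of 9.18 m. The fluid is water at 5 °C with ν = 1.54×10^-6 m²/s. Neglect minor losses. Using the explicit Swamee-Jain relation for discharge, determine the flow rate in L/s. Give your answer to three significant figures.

Swamee-Jain (Type II): Q = -0.965·√(gD⁵h_f/L)·ln[ε/(3.7D) + √(3.17ν²L/(gD³h_f))]
√(gD⁵h_f/L) = √(9.81·0.588⁵·9.18/2390) = 0.05146
ε/(3.7D) = 7.81×10^-7; √(3.17ν²L/(gD³h_f)) = 3.13×10^-5
Q = -0.965·0.05146·ln(3.211×10^-5) = 0.5138 m³/s
Check: V = 1.89 m/s, Re = 7.22×10^5, f = 0.01233, h_f = 9.14 m ≈ 9.18 m ✓

Q ≈ 514 L/s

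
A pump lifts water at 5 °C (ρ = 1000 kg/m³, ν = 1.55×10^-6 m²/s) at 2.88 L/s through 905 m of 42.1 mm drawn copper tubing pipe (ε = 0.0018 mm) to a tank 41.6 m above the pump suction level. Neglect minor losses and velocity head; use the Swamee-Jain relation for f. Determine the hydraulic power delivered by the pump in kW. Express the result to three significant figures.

V = 4Q/(πD²) = 2.069 m/s; Re = 5.62×10^4; ε/D = 4.28×10^-5; f = 0.02041
h_f = f(L/D)V²/2g = 95.73 m
Total head H = z + h_f = 41.6 + 95.73 = 137.3 m
P_hyd = ρgQH = 1000·9.81·0.00288·137.3 = 3.880 kW

P_hyd ≈ 3.88 kW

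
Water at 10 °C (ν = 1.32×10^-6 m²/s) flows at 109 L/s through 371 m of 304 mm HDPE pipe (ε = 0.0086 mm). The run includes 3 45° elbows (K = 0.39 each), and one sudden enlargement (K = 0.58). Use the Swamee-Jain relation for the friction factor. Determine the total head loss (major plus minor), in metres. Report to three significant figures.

H_L ≈ 2.21 m

V = 4Q/(πD²) = 1.502 m/s; V²/2g = 0.1149 m
Re = 3.46×10^5, ε/D = 2.83×10^-5 → f = 0.01435 (Swamee-Jain)
Major: h_f = f(L/D)·V²/2g = 0.01435·1220·0.1149 = 2.013 m
Minor: ΣK = 1.75; h_m = ΣK·V²/2g = 0.2011 m
Total H_L = 2.013 + 0.2011 = 2.214 m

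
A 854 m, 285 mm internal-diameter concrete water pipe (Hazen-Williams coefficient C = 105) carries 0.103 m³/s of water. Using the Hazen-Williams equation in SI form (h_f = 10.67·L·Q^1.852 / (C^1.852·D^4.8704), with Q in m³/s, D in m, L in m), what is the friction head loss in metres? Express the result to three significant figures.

h_f ≈ 11.0 m

h_f = 10.67·854·0.103^1.852 / (105^1.852·0.285^4.8704) = 11.05 m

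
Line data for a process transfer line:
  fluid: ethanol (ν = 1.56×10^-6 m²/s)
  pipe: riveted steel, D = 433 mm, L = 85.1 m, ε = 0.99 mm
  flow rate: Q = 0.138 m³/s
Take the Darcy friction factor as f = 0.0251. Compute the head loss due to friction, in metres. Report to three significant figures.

h_f ≈ 0.221 m

V = 4Q/(πD²) = 4·0.138/(π·0.433²) = 0.9372 m/s
h_f = f(L/D)V²/(2g) = 0.02510·(85.1/0.433)·0.9372²/(2·9.81) = 0.2208 m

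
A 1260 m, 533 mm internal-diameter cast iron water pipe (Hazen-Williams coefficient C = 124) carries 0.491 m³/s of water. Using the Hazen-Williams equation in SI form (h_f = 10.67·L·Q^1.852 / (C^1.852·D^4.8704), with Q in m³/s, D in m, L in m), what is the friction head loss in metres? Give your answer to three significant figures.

h_f = 10.67·1260·0.491^1.852 / (124^1.852·0.533^4.8704) = 10.24 m

h_f ≈ 10.2 m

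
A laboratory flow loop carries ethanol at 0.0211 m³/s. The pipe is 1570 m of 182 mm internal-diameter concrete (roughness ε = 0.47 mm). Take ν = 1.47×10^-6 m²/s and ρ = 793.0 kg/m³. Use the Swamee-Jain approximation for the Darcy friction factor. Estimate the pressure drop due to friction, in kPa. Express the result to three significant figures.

V = 4Q/(πD²) = 4·0.0211/(π·0.182²) = 0.8111 m/s
Re = VD/ν = 0.8111·0.182/1.47×10^-6 = 1.00×10^5 → turbulent
ε/D = 0.47/182 = 0.00258
Swamee-Jain: f = 0.02677
h_f = f(L/D)V²/(2g) = 0.02677·(1570/0.182)·0.8111²/(2·9.81) = 7.742 m
Δp = ρg·h_f = 793.0·9.81·7.742 = 60.22 kPa

Δp ≈ 60.2 kPa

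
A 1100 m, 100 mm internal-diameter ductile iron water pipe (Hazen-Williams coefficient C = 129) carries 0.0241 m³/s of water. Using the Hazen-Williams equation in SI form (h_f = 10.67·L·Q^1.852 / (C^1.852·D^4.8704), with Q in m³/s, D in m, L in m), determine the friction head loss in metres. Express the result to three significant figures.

h_f ≈ 108 m

h_f = 10.67·1100·0.0241^1.852 / (129^1.852·0.100^4.8704) = 108.3 m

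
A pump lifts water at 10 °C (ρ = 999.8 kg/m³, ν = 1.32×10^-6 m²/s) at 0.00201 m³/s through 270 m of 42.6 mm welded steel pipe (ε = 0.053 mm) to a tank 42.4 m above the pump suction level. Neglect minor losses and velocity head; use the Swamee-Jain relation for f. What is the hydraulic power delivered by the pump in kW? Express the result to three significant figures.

V = 4Q/(πD²) = 1.410 m/s; Re = 4.55×10^4; ε/D = 0.00124; f = 0.02517
h_f = f(L/D)V²/2g = 16.17 m
Total head H = z + h_f = 42.4 + 16.17 = 58.57 m
P_hyd = ρgQH = 999.8·9.81·0.00201·58.57 = 1.155 kW

P_hyd ≈ 1.15 kW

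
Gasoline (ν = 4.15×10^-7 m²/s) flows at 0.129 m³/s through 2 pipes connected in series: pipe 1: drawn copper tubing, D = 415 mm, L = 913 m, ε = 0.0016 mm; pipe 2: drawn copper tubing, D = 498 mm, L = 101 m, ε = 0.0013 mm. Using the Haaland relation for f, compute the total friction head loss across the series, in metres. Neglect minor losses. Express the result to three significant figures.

H ≈ 1.25 m

Pipe 1: V = 0.9537 m/s, Re = 9.54×10^5, ε/D = 3.86×10^-6, f = 0.01174, h_1 = f(L/D)V²/2g = 1.197 m
Pipe 2: V = 0.6623 m/s, Re = 7.95×10^5, ε/D = 2.61×10^-6, f = 0.01208, h_2 = f(L/D)V²/2g = 0.05478 m
Series → Q common, losses add: H = Σh = 1.252 m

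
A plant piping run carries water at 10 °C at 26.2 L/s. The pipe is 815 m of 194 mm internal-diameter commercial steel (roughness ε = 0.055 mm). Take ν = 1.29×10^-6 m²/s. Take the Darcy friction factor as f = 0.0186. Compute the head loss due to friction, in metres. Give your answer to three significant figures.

h_f ≈ 3.13 m

V = 4Q/(πD²) = 4·0.0262/(π·0.194²) = 0.8864 m/s
h_f = f(L/D)V²/(2g) = 0.01860·(815/0.194)·0.8864²/(2·9.81) = 3.129 m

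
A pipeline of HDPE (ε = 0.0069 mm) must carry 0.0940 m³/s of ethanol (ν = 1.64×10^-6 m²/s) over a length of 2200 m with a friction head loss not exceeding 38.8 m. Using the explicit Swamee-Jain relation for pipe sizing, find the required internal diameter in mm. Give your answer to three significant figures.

Swamee-Jain (Type III): D = 0.66·[ε^1.25·(LQ²/(gh_f))^4.75 + ν·Q^9.4·(L/(gh_f))^5.2]^0.04
LQ²/(gh_f) = 0.05107; L/(gh_f) = 5.780
Term 1 = ε^1.25·(…)^4.75 = 2.58×10^-13; Term 2 = ν·Q^9.4·(…)^5.2 = 3.34×10^-12
D = 0.66·(2.58×10^-13 + 3.34×10^-12)^0.04 = 0.2300 m = 230 mm
Check: V = 2.26 m/s, Re = 3.17×10^5, f = 0.01458, h_f = 36.4 m ≈ 38.8 m ✓

D ≈ 230 mm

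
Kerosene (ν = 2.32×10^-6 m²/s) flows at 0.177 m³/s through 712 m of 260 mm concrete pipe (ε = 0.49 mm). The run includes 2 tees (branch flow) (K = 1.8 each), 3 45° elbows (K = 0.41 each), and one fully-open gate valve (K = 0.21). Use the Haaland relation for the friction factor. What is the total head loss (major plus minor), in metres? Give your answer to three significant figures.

V = 4Q/(πD²) = 3.334 m/s; V²/2g = 0.5665 m
Re = 3.74×10^5, ε/D = 0.00188 → f = 0.02355 (Haaland)
Major: h_f = f(L/D)·V²/2g = 0.02355·2738·0.5665 = 36.53 m
Minor: ΣK = 5.04; h_m = ΣK·V²/2g = 2.855 m
Total H_L = 36.53 + 2.855 = 39.38 m

H_L ≈ 39.4 m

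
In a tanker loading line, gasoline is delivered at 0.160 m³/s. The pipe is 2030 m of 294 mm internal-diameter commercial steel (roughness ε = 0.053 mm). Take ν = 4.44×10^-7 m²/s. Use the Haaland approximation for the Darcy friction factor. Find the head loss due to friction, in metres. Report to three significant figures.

h_f ≈ 27.5 m

V = 4Q/(πD²) = 4·0.160/(π·0.294²) = 2.357 m/s
Re = VD/ν = 2.357·0.294/4.44×10^-7 = 1.56×10^6 → turbulent
ε/D = 0.053/294 = 1.80×10^-4
Haaland: f = 0.01408
h_f = f(L/D)V²/(2g) = 0.01408·(2030/0.294)·2.357²/(2·9.81) = 27.52 m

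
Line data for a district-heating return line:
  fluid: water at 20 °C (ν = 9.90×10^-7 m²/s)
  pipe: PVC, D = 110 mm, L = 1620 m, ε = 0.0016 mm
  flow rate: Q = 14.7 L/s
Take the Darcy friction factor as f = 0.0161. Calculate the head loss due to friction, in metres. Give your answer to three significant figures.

V = 4Q/(πD²) = 4·0.0147/(π·0.110²) = 1.547 m/s
h_f = f(L/D)V²/(2g) = 0.01610·(1620/0.110)·1.547²/(2·9.81) = 28.92 m

h_f ≈ 28.9 m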